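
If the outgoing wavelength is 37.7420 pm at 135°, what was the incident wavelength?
33.6000 pm

From λ' = λ + Δλ, we have λ = λ' - Δλ

First calculate the Compton shift:
Δλ = λ_C(1 - cos θ)
Δλ = 2.4263 × (1 - cos(135°))
Δλ = 2.4263 × 1.7071
Δλ = 4.1420 pm

Initial wavelength:
λ = λ' - Δλ
λ = 37.7420 - 4.1420
λ = 33.6000 pm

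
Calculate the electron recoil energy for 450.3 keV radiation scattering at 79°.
187.4388 keV

By energy conservation: K_e = E_initial - E_final

First find the scattered photon energy:
Initial wavelength: λ = hc/E = 2.7534 pm
Compton shift: Δλ = λ_C(1 - cos(79°)) = 1.9633 pm
Final wavelength: λ' = 2.7534 + 1.9633 = 4.7167 pm
Final photon energy: E' = hc/λ' = 262.8612 keV

Electron kinetic energy:
K_e = E - E' = 450.3000 - 262.8612 = 187.4388 keV

(Intermediate values are shown rounded; full precision is carried through to the final answer.)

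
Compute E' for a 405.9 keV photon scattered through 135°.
172.2835 keV

First convert energy to wavelength:
λ = hc/E, with hc ≈ 1239.842 keV·pm (i.e. 1239.842 eV·nm)

For E = 405.9 keV = 405900 eV:
λ = 1239.842 keV·pm / 405.9 keV
λ = 3.0546 pm

Calculate the Compton shift:
Δλ = λ_C(1 - cos(135°)) = 2.4263 × 1.7071
Δλ = 4.1420 pm

Final wavelength:
λ' = 3.0546 + 4.1420 = 7.1965 pm

Final energy:
E' = hc/λ' = 1239.842 / 7.1965 = 172.2835 keV

(Intermediate values are shown rounded; full precision is carried through to the final answer.)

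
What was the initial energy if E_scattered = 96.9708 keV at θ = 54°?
105.2001 keV

Convert final energy to wavelength (hc ≈ 1239.842 keV·pm):
λ' = hc/E' = 1239.842 / 96.9708 = 12.7857 pm

Calculate the Compton shift:
Δλ = λ_C(1 - cos(54°))
Δλ = 2.4263 × (1 - cos(54°))
Δλ = 1.0002 pm

Initial wavelength:
λ = λ' - Δλ = 12.7857 - 1.0002 = 11.7856 pm

Initial energy:
E = hc/λ = 1239.842 / 11.7856 = 105.2001 keV

(Intermediate values are shown rounded; full precision is carried through to the final answer.)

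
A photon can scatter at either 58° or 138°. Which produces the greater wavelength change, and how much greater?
138° produces the larger shift by a factor of 3.708

Calculate both shifts using Δλ = λ_C(1 - cos θ):

For θ₁ = 58°:
Δλ₁ = 2.4263 × (1 - cos(58°))
Δλ₁ = 2.4263 × 0.4701
Δλ₁ = 1.1406 pm

For θ₂ = 138°:
Δλ₂ = 2.4263 × (1 - cos(138°))
Δλ₂ = 2.4263 × 1.7431
Δλ₂ = 4.2294 pm

The 138° angle produces the larger shift.
Ratio: 4.2294/1.1406 = 3.708

(Intermediate values are shown rounded; full precision is carried through to the final answer.)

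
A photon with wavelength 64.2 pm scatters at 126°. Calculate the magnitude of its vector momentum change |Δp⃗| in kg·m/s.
1.7874e-23 kg·m/s

Photon momentum magnitude is p = h/λ.

Initial momentum:
p₀ = h/λ = 6.6261e-34/6.4200e-11 = 1.0321e-23 kg·m/s

After scattering:
λ' = λ + Δλ = 64.2 + 3.8525 = 68.0525 pm
p' = h/λ' = 6.6261e-34/6.8052e-11 = 9.7367e-24 kg·m/s

Momentum is a vector; the scattered photon's direction makes angle θ = 126° with the incident direction. The magnitude of the vector change Δp⃗ = p⃗₀ − p⃗' is found from the law of cosines:
|Δp⃗|² = p₀² + p'² − 2p₀p'cos θ
|Δp⃗|² = (1.0321e-23)² + (9.7367e-24)² − 2·1.0321e-23·9.7367e-24·cos(126°)
|Δp⃗| = 1.7874e-23 kg·m/s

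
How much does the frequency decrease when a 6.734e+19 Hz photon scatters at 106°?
2.762e+19 Hz (decrease)

Convert frequency to wavelength (c = 299792458 m/s):
λ₀ = c/f₀ = 299792458/6.734e+19 = 4.4519225e-12 m = 4.4519 pm

Calculate Compton shift:
Δλ = λ_C(1 - cos(106°)) = 3.0951 pm

Final wavelength:
λ' = λ₀ + Δλ = 4.4519 + 3.0951 = 7.5470 pm

Final frequency:
f' = c/λ' = 299792458/7.5470144e-12 = 3.9723319e+19 Hz

Frequency shift (decrease):
Δf = f₀ - f' = 6.734e+19 - 3.9723319e+19 = 2.762e+19 Hz

(Intermediate values are shown rounded; full precision is carried through to the final answer.)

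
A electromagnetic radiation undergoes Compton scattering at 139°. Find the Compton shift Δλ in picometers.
4.2575 pm

Using the Compton scattering formula:
Δλ = λ_C(1 - cos θ)

where λ_C = h/(m_e·c) ≈ 2.4263 pm is the Compton wavelength of an electron.

For θ = 139°:
cos(139°) = -0.7547
1 - cos(139°) = 1.7547

Δλ = 2.4263 × 1.7547
Δλ = 4.2575 pm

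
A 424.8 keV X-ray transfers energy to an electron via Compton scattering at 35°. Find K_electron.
55.5183 keV

By energy conservation: K_e = E_initial - E_final

First find the scattered photon energy:
Initial wavelength: λ = hc/E = 2.9186 pm
Compton shift: Δλ = λ_C(1 - cos(35°)) = 0.4388 pm
Final wavelength: λ' = 2.9186 + 0.4388 = 3.3574 pm
Final photon energy: E' = hc/λ' = 369.2817 keV

Electron kinetic energy:
K_e = E - E' = 424.8000 - 369.2817 = 55.5183 keV

(Intermediate values are shown rounded; full precision is carried through to the final answer.)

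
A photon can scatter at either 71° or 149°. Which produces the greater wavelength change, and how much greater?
149° produces the larger shift by a factor of 2.754

Calculate both shifts using Δλ = λ_C(1 - cos θ):

For θ₁ = 71°:
Δλ₁ = 2.4263 × (1 - cos(71°))
Δλ₁ = 2.4263 × 0.6744
Δλ₁ = 1.6364 pm

For θ₂ = 149°:
Δλ₂ = 2.4263 × (1 - cos(149°))
Δλ₂ = 2.4263 × 1.8572
Δλ₂ = 4.5061 pm

The 149° angle produces the larger shift.
Ratio: 4.5061/1.6364 = 2.754

(Intermediate values are shown rounded; full precision is carried through to the final answer.)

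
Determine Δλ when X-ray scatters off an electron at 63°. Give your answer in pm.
1.3248 pm

Using the Compton scattering formula:
Δλ = λ_C(1 - cos θ)

where λ_C = h/(m_e·c) ≈ 2.4263 pm is the Compton wavelength of an electron.

For θ = 63°:
cos(63°) = 0.4540
1 - cos(63°) = 0.5460

Δλ = 2.4263 × 0.5460
Δλ = 1.3248 pm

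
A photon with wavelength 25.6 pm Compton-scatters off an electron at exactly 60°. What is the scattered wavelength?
26.8132 pm

Using the Compton formula: λ' = λ + λ_C(1 − cos θ)

For θ = 60°, cos θ = 1/2 (exact) = 0.5000, so:
1 − cos 60° = 1 − (1/2) = 0.5000

Δλ = λ_C × 0.5000 = 2.4263 × 0.5000 = 1.2132 pm

λ' = 25.6 + 1.2132 = 26.8132 pm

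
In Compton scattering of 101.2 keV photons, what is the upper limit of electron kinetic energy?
28.7117 keV

Maximum energy transfer occurs at θ = 180° (backscattering).

Initial photon: E₀ = 101.2 keV → λ₀ = 12.2514 pm

Maximum Compton shift (at 180°):
Δλ_max = 2λ_C = 2 × 2.4263 = 4.8526 pm

Final wavelength:
λ' = 12.2514 + 4.8526 = 17.1040 pm

Minimum photon energy (maximum energy to electron):
E'_min = hc/λ' = 72.4883 keV

Maximum electron kinetic energy:
K_max = E₀ - E'_min = 101.2000 - 72.4883 = 28.7117 keV

(Intermediate values are shown rounded; full precision is carried through to the final answer.)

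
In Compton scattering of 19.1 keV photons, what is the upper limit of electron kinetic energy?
1.3285 keV

Maximum energy transfer occurs at θ = 180° (backscattering).

Initial photon: E₀ = 19.1 keV → λ₀ = 64.9132 pm

Maximum Compton shift (at 180°):
Δλ_max = 2λ_C = 2 × 2.4263 = 4.8526 pm

Final wavelength:
λ' = 64.9132 + 4.8526 = 69.7658 pm

Minimum photon energy (maximum energy to electron):
E'_min = hc/λ' = 17.7715 keV

Maximum electron kinetic energy:
K_max = E₀ - E'_min = 19.1000 - 17.7715 = 1.3285 keV

(Intermediate values are shown rounded; full precision is carried through to the final answer.)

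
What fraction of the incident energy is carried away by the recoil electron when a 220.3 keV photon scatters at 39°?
0.0877 (or 8.77%)

Calculate initial and final photon energies:

Initial: E₀ = 220.3 keV → λ₀ = 5.6280 pm
Compton shift: Δλ = 0.5407 pm
Final wavelength: λ' = 6.1687 pm
Final energy: E' = 200.9897 keV

Fractional energy loss:
(E₀ - E')/E₀ = (220.3000 - 200.9897)/220.3000
= 19.3103/220.3000
= 0.0877
= 8.77%

(Intermediate values are shown rounded; full precision is carried through to the final answer.)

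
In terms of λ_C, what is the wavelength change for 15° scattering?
0.0341 λ_C

The Compton shift formula is:
Δλ = λ_C(1 - cos θ)

Dividing both sides by λ_C:
Δλ/λ_C = 1 - cos θ

For θ = 15°:
Δλ/λ_C = 1 - cos(15°)
Δλ/λ_C = 1 - 0.9659
Δλ/λ_C = 0.0341

This means the shift is 0.0341 × λ_C = 0.0827 pm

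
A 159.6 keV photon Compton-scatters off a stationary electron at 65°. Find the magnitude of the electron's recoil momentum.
8.5366e-23 kg·m/s

The electron is initially at rest, so by conservation of momentum:
p⃗_e = p⃗₀ − p⃗'  (incident photon momentum minus scattered photon momentum)

Photon momentum magnitudes (p = h/λ = E/c):
λ₀ = hc/E₀ = 7.7684 pm → p₀ = h/λ₀ = 8.5295e-23 kg·m/s
Δλ = λ_C(1 − cos 65°) = 1.4009 pm
λ' = 9.1693 pm → p' = h/λ' = 7.2263e-23 kg·m/s

The scattered photon makes angle θ = 65° with the incident direction, so by the law of cosines:
|p⃗_e|² = p₀² + p'² − 2p₀p'cos θ
|p⃗_e|² = (8.5295e-23)² + (7.2263e-23)² − 2·8.5295e-23·7.2263e-23·cos(65°)
|p⃗_e| = 8.5366e-23 kg·m/s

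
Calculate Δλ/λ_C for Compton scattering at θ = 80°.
0.8264 λ_C

The Compton shift formula is:
Δλ = λ_C(1 - cos θ)

Dividing both sides by λ_C:
Δλ/λ_C = 1 - cos θ

For θ = 80°:
Δλ/λ_C = 1 - cos(80°)
Δλ/λ_C = 1 - 0.1736
Δλ/λ_C = 0.8264

This means the shift is 0.8264 × λ_C = 2.0050 pm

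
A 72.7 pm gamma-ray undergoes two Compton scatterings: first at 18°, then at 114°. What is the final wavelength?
76.2319 pm

Apply Compton shift twice:

First scattering at θ₁ = 18°:
Δλ₁ = λ_C(1 - cos(18°))
Δλ₁ = 2.4263 × 0.0489
Δλ₁ = 0.1188 pm

After first scattering:
λ₁ = 72.7 + 0.1188 = 72.8188 pm

Second scattering at θ₂ = 114°:
Δλ₂ = λ_C(1 - cos(114°))
Δλ₂ = 2.4263 × 1.4067
Δλ₂ = 3.4132 pm

Final wavelength:
λ₂ = 72.8188 + 3.4132 = 76.2319 pm

Total shift: Δλ_total = 0.1188 + 3.4132 = 3.5319 pm

(Intermediate values are shown rounded; full precision is carried through to the final answer.)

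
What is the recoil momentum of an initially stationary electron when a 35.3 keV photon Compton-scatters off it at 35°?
1.1278e-23 kg·m/s

The electron is initially at rest, so by conservation of momentum:
p⃗_e = p⃗₀ − p⃗'  (incident photon momentum minus scattered photon momentum)

Photon momentum magnitudes (p = h/λ = E/c):
λ₀ = hc/E₀ = 35.1230 pm → p₀ = h/λ₀ = 1.8865e-23 kg·m/s
Δλ = λ_C(1 − cos 35°) = 0.4388 pm
λ' = 35.5618 pm → p' = h/λ' = 1.8633e-23 kg·m/s

The scattered photon makes angle θ = 35° with the incident direction, so by the law of cosines:
|p⃗_e|² = p₀² + p'² − 2p₀p'cos θ
|p⃗_e|² = (1.8865e-23)² + (1.8633e-23)² − 2·1.8865e-23·1.8633e-23·cos(35°)
|p⃗_e| = 1.1278e-23 kg·m/s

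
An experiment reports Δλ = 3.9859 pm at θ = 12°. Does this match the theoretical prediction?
No, inconsistent

Calculate the expected shift for θ = 12°:

Δλ_expected = λ_C(1 - cos(12°))
Δλ_expected = 2.4263 × (1 - cos(12°))
Δλ_expected = 2.4263 × 0.0219
Δλ_expected = 0.0530 pm

Given shift: 3.9859 pm
Expected shift: 0.0530 pm
Difference: 3.9329 pm

The values do not match. The given shift corresponds to θ ≈ 130.0°, not 12°.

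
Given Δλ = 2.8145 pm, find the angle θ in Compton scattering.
99.21°

From the Compton formula Δλ = λ_C(1 - cos θ), we can solve for θ:

cos θ = 1 - Δλ/λ_C

Given:
- Δλ = 2.8145 pm
- λ_C = h/(m_e·c) ≈ 2.42631024 pm

cos θ = 1 - 2.8145/2.42631024
cos θ = 1 - 1.159992
cos θ = -0.159992

θ = arccos(-0.159992)
θ = 99.21°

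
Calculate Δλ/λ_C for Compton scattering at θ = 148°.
1.8480 λ_C

The Compton shift formula is:
Δλ = λ_C(1 - cos θ)

Dividing both sides by λ_C:
Δλ/λ_C = 1 - cos θ

For θ = 148°:
Δλ/λ_C = 1 - cos(148°)
Δλ/λ_C = 1 - -0.8480
Δλ/λ_C = 1.8480

This means the shift is 1.8480 × λ_C = 4.4839 pm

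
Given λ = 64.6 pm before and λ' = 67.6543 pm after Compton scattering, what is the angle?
105.00°

First find the wavelength shift:
Δλ = λ' - λ = 67.6543 - 64.6 = 3.0543 pm

Using Δλ = λ_C(1 - cos θ), with λ_C = h/(m_e·c) ≈ 2.42631024 pm:
cos θ = 1 - Δλ/λ_C
cos θ = 1 - 3.0543/2.42631024
cos θ = -0.258825

θ = arccos(-0.258825)
θ = 105.00°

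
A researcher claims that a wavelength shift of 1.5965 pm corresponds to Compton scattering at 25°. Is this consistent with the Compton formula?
No, inconsistent

Calculate the expected shift for θ = 25°:

Δλ_expected = λ_C(1 - cos(25°))
Δλ_expected = 2.4263 × (1 - cos(25°))
Δλ_expected = 2.4263 × 0.0937
Δλ_expected = 0.2273 pm

Given shift: 1.5965 pm
Expected shift: 0.2273 pm
Difference: 1.3691 pm

The values do not match. The given shift corresponds to θ ≈ 70.0°, not 25°.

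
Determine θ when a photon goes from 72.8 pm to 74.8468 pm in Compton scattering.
81.00°

First find the wavelength shift:
Δλ = λ' - λ = 74.8468 - 72.8 = 2.0468 pm

Using Δλ = λ_C(1 - cos θ), with λ_C = h/(m_e·c) ≈ 2.42631024 pm:
cos θ = 1 - Δλ/λ_C
cos θ = 1 - 2.0468/2.42631024
cos θ = 0.156415

θ = arccos(0.156415)
θ = 81.00°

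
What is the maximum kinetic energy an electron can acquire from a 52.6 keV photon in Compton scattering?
8.9801 keV

Maximum energy transfer occurs at θ = 180° (backscattering).

Initial photon: E₀ = 52.6 keV → λ₀ = 23.5711 pm

Maximum Compton shift (at 180°):
Δλ_max = 2λ_C = 2 × 2.4263 = 4.8526 pm

Final wavelength:
λ' = 23.5711 + 4.8526 = 28.4238 pm

Minimum photon energy (maximum energy to electron):
E'_min = hc/λ' = 43.6199 keV

Maximum electron kinetic energy:
K_max = E₀ - E'_min = 52.6000 - 43.6199 = 8.9801 keV

(Intermediate values are shown rounded; full precision is carried through to the final answer.)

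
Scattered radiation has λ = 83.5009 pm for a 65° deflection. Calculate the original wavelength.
82.1000 pm

From λ' = λ + Δλ, we have λ = λ' - Δλ

First calculate the Compton shift:
Δλ = λ_C(1 - cos θ)
Δλ = 2.4263 × (1 - cos(65°))
Δλ = 2.4263 × 0.5774
Δλ = 1.4009 pm

Initial wavelength:
λ = λ' - Δλ
λ = 83.5009 - 1.4009
λ = 82.1000 pm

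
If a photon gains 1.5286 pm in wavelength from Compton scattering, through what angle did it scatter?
68.29°

From the Compton formula Δλ = λ_C(1 - cos θ), we can solve for θ:

cos θ = 1 - Δλ/λ_C

Given:
- Δλ = 1.5286 pm
- λ_C = h/(m_e·c) ≈ 2.42631024 pm

cos θ = 1 - 1.5286/2.42631024
cos θ = 1 - 0.630010
cos θ = 0.369990

θ = arccos(0.369990)
θ = 68.29°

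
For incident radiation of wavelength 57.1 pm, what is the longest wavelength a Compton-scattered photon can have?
61.9526 pm (at θ = 180°)

The Compton shift is Δλ = λ_C(1 − cos θ).

Since cos θ ranges from −1 to 1, the factor (1 − cos θ) ranges from 0 to 2; the maximum shift occurs at θ = 180° (backscattering):
Δλ_max = 2λ_C = 2 × 2.4263 pm = 4.8526 pm

Maximum scattered wavelength:
λ'_max = λ₀ + Δλ_max = 57.1 + 4.8526 = 61.9526 pm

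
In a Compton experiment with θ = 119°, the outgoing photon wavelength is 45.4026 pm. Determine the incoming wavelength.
41.8000 pm

From λ' = λ + Δλ, we have λ = λ' - Δλ

First calculate the Compton shift:
Δλ = λ_C(1 - cos θ)
Δλ = 2.4263 × (1 - cos(119°))
Δλ = 2.4263 × 1.4848
Δλ = 3.6026 pm

Initial wavelength:
λ = λ' - Δλ
λ = 45.4026 - 3.6026
λ = 41.8000 pm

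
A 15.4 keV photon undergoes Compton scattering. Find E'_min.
14.5245 keV (at θ = 180°)

The scattered photon has minimum energy when its wavelength is maximum, i.e., when the Compton shift Δλ = λ_C(1 − cos θ) is maximum. This occurs at θ = 180° (backscattering), giving Δλ_max = 2λ_C = 4.8526 pm.

Initial wavelength: λ₀ = hc/E₀ = 80.5092 pm
Maximum final wavelength: λ'_max = λ₀ + 2λ_C = 80.5092 + 4.8526 = 85.3618 pm
Minimum final energy: E'_min = hc/λ'_max = 14.5245 keV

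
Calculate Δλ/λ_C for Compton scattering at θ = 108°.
1.3090 λ_C

The Compton shift formula is:
Δλ = λ_C(1 - cos θ)

Dividing both sides by λ_C:
Δλ/λ_C = 1 - cos θ

For θ = 108°:
Δλ/λ_C = 1 - cos(108°)
Δλ/λ_C = 1 - -0.3090
Δλ/λ_C = 1.3090

This means the shift is 1.3090 × λ_C = 3.1761 pm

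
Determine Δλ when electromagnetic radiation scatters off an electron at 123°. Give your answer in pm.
3.7478 pm

Using the Compton scattering formula:
Δλ = λ_C(1 - cos θ)

where λ_C = h/(m_e·c) ≈ 2.4263 pm is the Compton wavelength of an electron.

For θ = 123°:
cos(123°) = -0.5446
1 - cos(123°) = 1.5446

Δλ = 2.4263 × 1.5446
Δλ = 3.7478 pm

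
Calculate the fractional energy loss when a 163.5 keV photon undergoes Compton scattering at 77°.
0.1987 (or 19.87%)

Calculate initial and final photon energies:

Initial: E₀ = 163.5 keV → λ₀ = 7.5831 pm
Compton shift: Δλ = 1.8805 pm
Final wavelength: λ' = 9.4636 pm
Final energy: E' = 131.0111 keV

Fractional energy loss:
(E₀ - E')/E₀ = (163.5000 - 131.0111)/163.5000
= 32.4889/163.5000
= 0.1987
= 19.87%

(Intermediate values are shown rounded; full precision is carried through to the final answer.)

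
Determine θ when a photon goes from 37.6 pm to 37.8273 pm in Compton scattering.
25.00°

First find the wavelength shift:
Δλ = λ' - λ = 37.8273 - 37.6 = 0.2273 pm

Using Δλ = λ_C(1 - cos θ), with λ_C = h/(m_e·c) ≈ 2.42631024 pm:
cos θ = 1 - Δλ/λ_C
cos θ = 1 - 0.2273/2.42631024
cos θ = 0.906319

θ = arccos(0.906319)
θ = 25.00°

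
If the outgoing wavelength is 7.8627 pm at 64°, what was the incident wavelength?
6.5000 pm

From λ' = λ + Δλ, we have λ = λ' - Δλ

First calculate the Compton shift:
Δλ = λ_C(1 - cos θ)
Δλ = 2.4263 × (1 - cos(64°))
Δλ = 2.4263 × 0.5616
Δλ = 1.3627 pm

Initial wavelength:
λ = λ' - Δλ
λ = 7.8627 - 1.3627
λ = 6.5000 pm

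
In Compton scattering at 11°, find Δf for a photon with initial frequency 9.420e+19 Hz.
1.301e+18 Hz (decrease)

Convert frequency to wavelength (c = 299792458 m/s):
λ₀ = c/f₀ = 299792458/9.420e+19 = 3.1825102e-12 m = 3.1825 pm

Calculate Compton shift:
Δλ = λ_C(1 - cos(11°)) = 0.0446 pm

Final wavelength:
λ' = λ₀ + Δλ = 3.1825 + 0.0446 = 3.2271 pm

Final frequency:
f' = c/λ' = 299792458/3.2270883e-12 = 9.2898746e+19 Hz

Frequency shift (decrease):
Δf = f₀ - f' = 9.420e+19 - 9.2898746e+19 = 1.301e+18 Hz

(Intermediate values are shown rounded; full precision is carried through to the final answer.)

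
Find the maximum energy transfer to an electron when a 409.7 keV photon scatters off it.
252.3365 keV

Maximum energy transfer occurs at θ = 180° (backscattering).

Initial photon: E₀ = 409.7 keV → λ₀ = 3.0262 pm

Maximum Compton shift (at 180°):
Δλ_max = 2λ_C = 2 × 2.4263 = 4.8526 pm

Final wavelength:
λ' = 3.0262 + 4.8526 = 7.8788 pm

Minimum photon energy (maximum energy to electron):
E'_min = hc/λ' = 157.3635 keV

Maximum electron kinetic energy:
K_max = E₀ - E'_min = 409.7000 - 157.3635 = 252.3365 keV

(Intermediate values are shown rounded; full precision is carried through to the final answer.)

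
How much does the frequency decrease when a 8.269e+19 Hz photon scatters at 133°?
4.379e+19 Hz (decrease)

Convert frequency to wavelength (c = 299792458 m/s):
λ₀ = c/f₀ = 299792458/8.269e+19 = 3.6254983e-12 m = 3.6255 pm

Calculate Compton shift:
Δλ = λ_C(1 - cos(133°)) = 4.0810 pm

Final wavelength:
λ' = λ₀ + Δλ = 3.6255 + 4.0810 = 7.7065 pm

Final frequency:
f' = c/λ' = 299792458/7.7065482e-12 = 3.8901004e+19 Hz

Frequency shift (decrease):
Δf = f₀ - f' = 8.269e+19 - 3.8901004e+19 = 4.379e+19 Hz

(Intermediate values are shown rounded; full precision is carried through to the final answer.)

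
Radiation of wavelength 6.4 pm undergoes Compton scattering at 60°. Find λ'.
7.6132 pm

Using the Compton formula: λ' = λ + λ_C(1 − cos θ)

For θ = 60°, cos θ = 1/2 (exact) = 0.5000, so:
1 − cos 60° = 1 − (1/2) = 0.5000

Δλ = λ_C × 0.5000 = 2.4263 × 0.5000 = 1.2132 pm

λ' = 6.4 + 1.2132 = 7.6132 pm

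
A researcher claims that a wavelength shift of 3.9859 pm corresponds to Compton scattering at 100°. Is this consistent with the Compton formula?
No, inconsistent

Calculate the expected shift for θ = 100°:

Δλ_expected = λ_C(1 - cos(100°))
Δλ_expected = 2.4263 × (1 - cos(100°))
Δλ_expected = 2.4263 × 1.1736
Δλ_expected = 2.8476 pm

Given shift: 3.9859 pm
Expected shift: 2.8476 pm
Difference: 1.1383 pm

The values do not match. The given shift corresponds to θ ≈ 130.0°, not 100°.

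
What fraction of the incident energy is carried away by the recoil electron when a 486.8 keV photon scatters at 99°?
0.5242 (or 52.42%)

Calculate initial and final photon energies:

Initial: E₀ = 486.8 keV → λ₀ = 2.5469 pm
Compton shift: Δλ = 2.8059 pm
Final wavelength: λ' = 5.3528 pm
Final energy: E' = 231.6253 keV

Fractional energy loss:
(E₀ - E')/E₀ = (486.8000 - 231.6253)/486.8000
= 255.1747/486.8000
= 0.5242
= 52.42%

(Intermediate values are shown rounded; full precision is carried through to the final answer.)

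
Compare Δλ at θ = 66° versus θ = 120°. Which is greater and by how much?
120° produces the larger shift by a factor of 2.528

Calculate both shifts using Δλ = λ_C(1 - cos θ):

For θ₁ = 66°:
Δλ₁ = 2.4263 × (1 - cos(66°))
Δλ₁ = 2.4263 × 0.5933
Δλ₁ = 1.4394 pm

For θ₂ = 120°:
Δλ₂ = 2.4263 × (1 - cos(120°))
Δλ₂ = 2.4263 × 1.5000
Δλ₂ = 3.6395 pm

The 120° angle produces the larger shift.
Ratio: 3.6395/1.4394 = 2.528

(Intermediate values are shown rounded; full precision is carried through to the final answer.)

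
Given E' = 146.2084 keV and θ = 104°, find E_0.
226.8000 keV

Convert final energy to wavelength (hc ≈ 1239.842 keV·pm):
λ' = hc/E' = 1239.842 / 146.2084 = 8.4800 pm

Calculate the Compton shift:
Δλ = λ_C(1 - cos(104°))
Δλ = 2.4263 × (1 - cos(104°))
Δλ = 3.0133 pm

Initial wavelength:
λ = λ' - Δλ = 8.4800 - 3.0133 = 5.4667 pm

Initial energy:
E = hc/λ = 1239.842 / 5.4667 = 226.8000 keV

(Intermediate values are shown rounded; full precision is carried through to the final answer.)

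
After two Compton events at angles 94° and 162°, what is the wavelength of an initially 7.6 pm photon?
14.9294 pm

Apply Compton shift twice:

First scattering at θ₁ = 94°:
Δλ₁ = λ_C(1 - cos(94°))
Δλ₁ = 2.4263 × 1.0698
Δλ₁ = 2.5956 pm

After first scattering:
λ₁ = 7.6 + 2.5956 = 10.1956 pm

Second scattering at θ₂ = 162°:
Δλ₂ = λ_C(1 - cos(162°))
Δλ₂ = 2.4263 × 1.9511
Δλ₂ = 4.7339 pm

Final wavelength:
λ₂ = 10.1956 + 4.7339 = 14.9294 pm

Total shift: Δλ_total = 2.5956 + 4.7339 = 7.3294 pm

(Intermediate values are shown rounded; full precision is carried through to the final answer.)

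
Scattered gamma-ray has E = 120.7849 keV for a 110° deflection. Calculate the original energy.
176.9000 keV

Convert final energy to wavelength (hc ≈ 1239.842 keV·pm):
λ' = hc/E' = 1239.842 / 120.7849 = 10.2649 pm

Calculate the Compton shift:
Δλ = λ_C(1 - cos(110°))
Δλ = 2.4263 × (1 - cos(110°))
Δλ = 3.2562 pm

Initial wavelength:
λ = λ' - Δλ = 10.2649 - 3.2562 = 7.0087 pm

Initial energy:
E = hc/λ = 1239.842 / 7.0087 = 176.9000 keV

(Intermediate values are shown rounded; full precision is carried through to the final answer.)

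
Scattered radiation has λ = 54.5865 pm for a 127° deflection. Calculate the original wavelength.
50.7000 pm

From λ' = λ + Δλ, we have λ = λ' - Δλ

First calculate the Compton shift:
Δλ = λ_C(1 - cos θ)
Δλ = 2.4263 × (1 - cos(127°))
Δλ = 2.4263 × 1.6018
Δλ = 3.8865 pm

Initial wavelength:
λ = λ' - Δλ
λ = 54.5865 - 3.8865
λ = 50.7000 pm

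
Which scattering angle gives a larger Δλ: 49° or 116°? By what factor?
116° produces the larger shift by a factor of 4.182

Calculate both shifts using Δλ = λ_C(1 - cos θ):

For θ₁ = 49°:
Δλ₁ = 2.4263 × (1 - cos(49°))
Δλ₁ = 2.4263 × 0.3439
Δλ₁ = 0.8345 pm

For θ₂ = 116°:
Δλ₂ = 2.4263 × (1 - cos(116°))
Δλ₂ = 2.4263 × 1.4384
Δλ₂ = 3.4899 pm

The 116° angle produces the larger shift.
Ratio: 3.4899/0.8345 = 4.182

(Intermediate values are shown rounded; full precision is carried through to the final answer.)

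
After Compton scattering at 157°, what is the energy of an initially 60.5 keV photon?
49.2920 keV

First convert energy to wavelength:
λ = hc/E, with hc ≈ 1239.842 keV·pm (i.e. 1239.842 eV·nm)

For E = 60.5 keV = 60500 eV:
λ = 1239.842 keV·pm / 60.5 keV
λ = 20.4933 pm

Calculate the Compton shift:
Δλ = λ_C(1 - cos(157°)) = 2.4263 × 1.9205
Δλ = 4.6597 pm

Final wavelength:
λ' = 20.4933 + 4.6597 = 25.1530 pm

Final energy:
E' = hc/λ' = 1239.842 / 25.1530 = 49.2920 keV

(Intermediate values are shown rounded; full precision is carried through to the final answer.)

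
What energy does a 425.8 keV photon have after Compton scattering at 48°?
333.7766 keV

First convert energy to wavelength:
λ = hc/E, with hc ≈ 1239.842 keV·pm (i.e. 1239.842 eV·nm)

For E = 425.8 keV = 425800 eV:
λ = 1239.842 keV·pm / 425.8 keV
λ = 2.9118 pm

Calculate the Compton shift:
Δλ = λ_C(1 - cos(48°)) = 2.4263 × 0.3309
Δλ = 0.8028 pm

Final wavelength:
λ' = 2.9118 + 0.8028 = 3.7146 pm

Final energy:
E' = hc/λ' = 1239.842 / 3.7146 = 333.7766 keV

(Intermediate values are shown rounded; full precision is carried through to the final answer.)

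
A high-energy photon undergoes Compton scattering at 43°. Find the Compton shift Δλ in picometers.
0.6518 pm

Using the Compton scattering formula:
Δλ = λ_C(1 - cos θ)

where λ_C = h/(m_e·c) ≈ 2.4263 pm is the Compton wavelength of an electron.

For θ = 43°:
cos(43°) = 0.7314
1 - cos(43°) = 0.2686

Δλ = 2.4263 × 0.2686
Δλ = 0.6518 pm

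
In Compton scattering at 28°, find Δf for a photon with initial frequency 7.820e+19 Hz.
5.394e+18 Hz (decrease)

Convert frequency to wavelength (c = 299792458 m/s):
λ₀ = c/f₀ = 299792458/7.820e+19 = 3.8336631e-12 m = 3.8337 pm

Calculate Compton shift:
Δλ = λ_C(1 - cos(28°)) = 0.2840 pm

Final wavelength:
λ' = λ₀ + Δλ = 3.8337 + 0.2840 = 4.1177 pm

Final frequency:
f' = c/λ' = 299792458/4.1176686e-12 = 7.2806359e+19 Hz

Frequency shift (decrease):
Δf = f₀ - f' = 7.820e+19 - 7.2806359e+19 = 5.394e+18 Hz

(Intermediate values are shown rounded; full precision is carried through to the final answer.)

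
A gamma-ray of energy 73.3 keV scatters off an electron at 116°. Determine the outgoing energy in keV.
60.7630 keV

First convert energy to wavelength:
λ = hc/E, with hc ≈ 1239.842 keV·pm (i.e. 1239.842 eV·nm)

For E = 73.3 keV = 73300 eV:
λ = 1239.842 keV·pm / 73.3 keV
λ = 16.9146 pm

Calculate the Compton shift:
Δλ = λ_C(1 - cos(116°)) = 2.4263 × 1.4384
Δλ = 3.4899 pm

Final wavelength:
λ' = 16.9146 + 3.4899 = 20.4046 pm

Final energy:
E' = hc/λ' = 1239.842 / 20.4046 = 60.7630 keV

(Intermediate values are shown rounded; full precision is carried through to the final answer.)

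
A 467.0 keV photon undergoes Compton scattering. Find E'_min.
165.1465 keV (at θ = 180°)

The scattered photon has minimum energy when its wavelength is maximum, i.e., when the Compton shift Δλ = λ_C(1 − cos θ) is maximum. This occurs at θ = 180° (backscattering), giving Δλ_max = 2λ_C = 4.8526 pm.

Initial wavelength: λ₀ = hc/E₀ = 2.6549 pm
Maximum final wavelength: λ'_max = λ₀ + 2λ_C = 2.6549 + 4.8526 = 7.5075 pm
Minimum final energy: E'_min = hc/λ'_max = 165.1465 keV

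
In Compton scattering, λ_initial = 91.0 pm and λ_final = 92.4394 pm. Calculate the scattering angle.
66.00°

First find the wavelength shift:
Δλ = λ' - λ = 92.4394 - 91.0 = 1.4394 pm

Using Δλ = λ_C(1 - cos θ), with λ_C = h/(m_e·c) ≈ 2.42631024 pm:
cos θ = 1 - Δλ/λ_C
cos θ = 1 - 1.4394/2.42631024
cos θ = 0.406754

θ = arccos(0.406754)
θ = 66.00°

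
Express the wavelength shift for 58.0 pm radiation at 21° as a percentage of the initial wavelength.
0.2779%

Calculate the Compton shift:
Δλ = λ_C(1 - cos(21°))
Δλ = 2.4263 × (1 - cos(21°))
Δλ = 2.4263 × 0.0664
Δλ = 0.1612 pm

Percentage change:
(Δλ/λ₀) × 100 = (0.1612/58.0) × 100
= 0.2779%

(Intermediate values are shown rounded; full precision is carried through to the final answer.)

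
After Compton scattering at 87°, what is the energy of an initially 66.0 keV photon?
58.8026 keV

First convert energy to wavelength:
λ = hc/E, with hc ≈ 1239.842 keV·pm (i.e. 1239.842 eV·nm)

For E = 66.0 keV = 66000 eV:
λ = 1239.842 keV·pm / 66.0 keV
λ = 18.7855 pm

Calculate the Compton shift:
Δλ = λ_C(1 - cos(87°)) = 2.4263 × 0.9477
Δλ = 2.2993 pm

Final wavelength:
λ' = 18.7855 + 2.2993 = 21.0848 pm

Final energy:
E' = hc/λ' = 1239.842 / 21.0848 = 58.8026 keV

(Intermediate values are shown rounded; full precision is carried through to the final answer.)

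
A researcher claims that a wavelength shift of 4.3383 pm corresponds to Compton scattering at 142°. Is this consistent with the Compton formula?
Yes, consistent

Calculate the expected shift for θ = 142°:

Δλ_expected = λ_C(1 - cos(142°))
Δλ_expected = 2.4263 × (1 - cos(142°))
Δλ_expected = 2.4263 × 1.7880
Δλ_expected = 4.3383 pm

Given shift: 4.3383 pm
Expected shift: 4.3383 pm
Difference: 0.0000 pm

The values match. This is consistent with Compton scattering at the stated angle.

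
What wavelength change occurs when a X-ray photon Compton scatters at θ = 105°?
3.0543 pm

Using the Compton scattering formula:
Δλ = λ_C(1 - cos θ)

where λ_C = h/(m_e·c) ≈ 2.4263 pm is the Compton wavelength of an electron.

For θ = 105°:
cos(105°) = -0.2588
1 - cos(105°) = 1.2588

Δλ = 2.4263 × 1.2588
Δλ = 3.0543 pm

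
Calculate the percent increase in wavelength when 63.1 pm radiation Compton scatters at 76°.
2.9149%

Calculate the Compton shift:
Δλ = λ_C(1 - cos(76°))
Δλ = 2.4263 × (1 - cos(76°))
Δλ = 2.4263 × 0.7581
Δλ = 1.8393 pm

Percentage change:
(Δλ/λ₀) × 100 = (1.8393/63.1) × 100
= 2.9149%

(Intermediate values are shown rounded; full precision is carried through to the final answer.)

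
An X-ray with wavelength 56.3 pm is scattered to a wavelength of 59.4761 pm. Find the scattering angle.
108.00°

First find the wavelength shift:
Δλ = λ' - λ = 59.4761 - 56.3 = 3.1761 pm

Using Δλ = λ_C(1 - cos θ), with λ_C = h/(m_e·c) ≈ 2.42631024 pm:
cos θ = 1 - Δλ/λ_C
cos θ = 1 - 3.1761/2.42631024
cos θ = -0.309025

θ = arccos(-0.309025)
θ = 108.00°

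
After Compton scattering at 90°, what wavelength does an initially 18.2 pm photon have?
20.6263 pm

Using the Compton formula: λ' = λ + λ_C(1 − cos θ)

For θ = 90°, cos θ = 0 (exact) = 0.0000, so:
1 − cos 90° = 1 − (0) = 1.0000

Δλ = λ_C × 1.0000 = 2.4263 × 1.0000 = 2.4263 pm

λ' = 18.2 + 2.4263 = 20.6263 pm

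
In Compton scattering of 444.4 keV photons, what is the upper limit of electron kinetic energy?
282.1710 keV

Maximum energy transfer occurs at θ = 180° (backscattering).

Initial photon: E₀ = 444.4 keV → λ₀ = 2.7899 pm

Maximum Compton shift (at 180°):
Δλ_max = 2λ_C = 2 × 2.4263 = 4.8526 pm

Final wavelength:
λ' = 2.7899 + 4.8526 = 7.6425 pm

Minimum photon energy (maximum energy to electron):
E'_min = hc/λ' = 162.2290 keV

Maximum electron kinetic energy:
K_max = E₀ - E'_min = 444.4000 - 162.2290 = 282.1710 keV

(Intermediate values are shown rounded; full precision is carried through to the final answer.)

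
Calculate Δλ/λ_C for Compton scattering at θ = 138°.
1.7431 λ_C

The Compton shift formula is:
Δλ = λ_C(1 - cos θ)

Dividing both sides by λ_C:
Δλ/λ_C = 1 - cos θ

For θ = 138°:
Δλ/λ_C = 1 - cos(138°)
Δλ/λ_C = 1 - -0.7431
Δλ/λ_C = 1.7431

This means the shift is 1.7431 × λ_C = 4.2294 pm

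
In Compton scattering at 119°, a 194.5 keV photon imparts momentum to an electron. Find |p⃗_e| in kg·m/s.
1.4802e-22 kg·m/s

The electron is initially at rest, so by conservation of momentum:
p⃗_e = p⃗₀ − p⃗'  (incident photon momentum minus scattered photon momentum)

Photon momentum magnitudes (p = h/λ = E/c):
λ₀ = hc/E₀ = 6.3745 pm → p₀ = h/λ₀ = 1.0395e-22 kg·m/s
Δλ = λ_C(1 − cos 119°) = 3.6026 pm
λ' = 9.9771 pm → p' = h/λ' = 6.6413e-23 kg·m/s

The scattered photon makes angle θ = 119° with the incident direction, so by the law of cosines:
|p⃗_e|² = p₀² + p'² − 2p₀p'cos θ
|p⃗_e|² = (1.0395e-22)² + (6.6413e-23)² − 2·1.0395e-22·6.6413e-23·cos(119°)
|p⃗_e| = 1.4802e-22 kg·m/s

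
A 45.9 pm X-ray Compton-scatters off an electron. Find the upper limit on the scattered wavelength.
50.7526 pm (at θ = 180°)

The Compton shift is Δλ = λ_C(1 − cos θ).

Since cos θ ranges from −1 to 1, the factor (1 − cos θ) ranges from 0 to 2; the maximum shift occurs at θ = 180° (backscattering):
Δλ_max = 2λ_C = 2 × 2.4263 pm = 4.8526 pm

Maximum scattered wavelength:
λ'_max = λ₀ + Δλ_max = 45.9 + 4.8526 = 50.7526 pm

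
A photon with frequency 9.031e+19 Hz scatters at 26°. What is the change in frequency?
6.220e+18 Hz (decrease)

Convert frequency to wavelength (c = 299792458 m/s):
λ₀ = c/f₀ = 299792458/9.031e+19 = 3.3195932e-12 m = 3.3196 pm

Calculate Compton shift:
Δλ = λ_C(1 - cos(26°)) = 0.2456 pm

Final wavelength:
λ' = λ₀ + Δλ = 3.3196 + 0.2456 = 3.5652 pm

Final frequency:
f' = c/λ' = 299792458/3.5651502e-12 = 8.4089713e+19 Hz

Frequency shift (decrease):
Δf = f₀ - f' = 9.031e+19 - 8.4089713e+19 = 6.220e+18 Hz

(Intermediate values are shown rounded; full precision is carried through to the final answer.)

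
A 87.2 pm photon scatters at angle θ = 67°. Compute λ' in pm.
88.6783 pm

Using the Compton scattering formula:
λ' = λ + Δλ = λ + λ_C(1 - cos θ)

Given:
- Initial wavelength λ = 87.2 pm
- Scattering angle θ = 67°
- Compton wavelength λ_C ≈ 2.4263 pm

Calculate the shift:
Δλ = 2.4263 × (1 - cos(67°))
Δλ = 2.4263 × 0.6093
Δλ = 1.4783 pm

Final wavelength:
λ' = 87.2 + 1.4783 = 88.6783 pm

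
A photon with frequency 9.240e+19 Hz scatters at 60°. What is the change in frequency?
2.515e+19 Hz (decrease)

Convert frequency to wavelength (c = 299792458 m/s):
λ₀ = c/f₀ = 299792458/9.240e+19 = 3.2445071e-12 m = 3.2445 pm

Calculate Compton shift:
Δλ = λ_C(1 - cos(60°)) = 1.2132 pm

Final wavelength:
λ' = λ₀ + Δλ = 3.2445 + 1.2132 = 4.4577 pm

Final frequency:
f' = c/λ' = 299792458/4.4576622e-12 = 6.7253292e+19 Hz

Frequency shift (decrease):
Δf = f₀ - f' = 9.240e+19 - 6.7253292e+19 = 2.515e+19 Hz

(Intermediate values are shown rounded; full precision is carried through to the final answer.)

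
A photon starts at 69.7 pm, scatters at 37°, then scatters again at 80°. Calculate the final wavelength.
72.1936 pm

Apply Compton shift twice:

First scattering at θ₁ = 37°:
Δλ₁ = λ_C(1 - cos(37°))
Δλ₁ = 2.4263 × 0.2014
Δλ₁ = 0.4886 pm

After first scattering:
λ₁ = 69.7 + 0.4886 = 70.1886 pm

Second scattering at θ₂ = 80°:
Δλ₂ = λ_C(1 - cos(80°))
Δλ₂ = 2.4263 × 0.8264
Δλ₂ = 2.0050 pm

Final wavelength:
λ₂ = 70.1886 + 2.0050 = 72.1936 pm

Total shift: Δλ_total = 0.4886 + 2.0050 = 2.4936 pm

(Intermediate values are shown rounded; full precision is carried through to the final answer.)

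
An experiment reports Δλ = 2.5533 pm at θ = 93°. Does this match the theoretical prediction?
Yes, consistent

Calculate the expected shift for θ = 93°:

Δλ_expected = λ_C(1 - cos(93°))
Δλ_expected = 2.4263 × (1 - cos(93°))
Δλ_expected = 2.4263 × 1.0523
Δλ_expected = 2.5533 pm

Given shift: 2.5533 pm
Expected shift: 2.5533 pm
Difference: 0.0000 pm

The values match. This is consistent with Compton scattering at the stated angle.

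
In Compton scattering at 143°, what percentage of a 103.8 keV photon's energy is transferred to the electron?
0.2676 (or 26.76%)

Calculate initial and final photon energies:

Initial: E₀ = 103.8 keV → λ₀ = 11.9445 pm
Compton shift: Δλ = 4.3640 pm
Final wavelength: λ' = 16.3086 pm
Final energy: E' = 76.0239 keV

Fractional energy loss:
(E₀ - E')/E₀ = (103.8000 - 76.0239)/103.8000
= 27.7761/103.8000
= 0.2676
= 26.76%

(Intermediate values are shown rounded; full precision is carried through to the final answer.)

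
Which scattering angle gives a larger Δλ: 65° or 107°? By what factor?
107° produces the larger shift by a factor of 2.238

Calculate both shifts using Δλ = λ_C(1 - cos θ):

For θ₁ = 65°:
Δλ₁ = 2.4263 × (1 - cos(65°))
Δλ₁ = 2.4263 × 0.5774
Δλ₁ = 1.4009 pm

For θ₂ = 107°:
Δλ₂ = 2.4263 × (1 - cos(107°))
Δλ₂ = 2.4263 × 1.2924
Δλ₂ = 3.1357 pm

The 107° angle produces the larger shift.
Ratio: 3.1357/1.4009 = 2.238

(Intermediate values are shown rounded; full precision is carried through to the final answer.)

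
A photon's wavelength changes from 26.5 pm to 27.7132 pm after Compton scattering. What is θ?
60.00°

First find the wavelength shift:
Δλ = λ' - λ = 27.7132 - 26.5 = 1.2132 pm

Using Δλ = λ_C(1 - cos θ), with λ_C = h/(m_e·c) ≈ 2.42631024 pm:
cos θ = 1 - Δλ/λ_C
cos θ = 1 - 1.2132/2.42631024
cos θ = 0.499982

θ = arccos(0.499982)
θ = 60.00°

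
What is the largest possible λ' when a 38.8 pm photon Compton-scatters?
43.6526 pm (at θ = 180°)

The Compton shift is Δλ = λ_C(1 − cos θ).

Since cos θ ranges from −1 to 1, the factor (1 − cos θ) ranges from 0 to 2; the maximum shift occurs at θ = 180° (backscattering):
Δλ_max = 2λ_C = 2 × 2.4263 pm = 4.8526 pm

Maximum scattered wavelength:
λ'_max = λ₀ + Δλ_max = 38.8 + 4.8526 = 43.6526 pm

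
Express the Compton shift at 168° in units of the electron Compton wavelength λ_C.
1.9781 λ_C

The Compton shift formula is:
Δλ = λ_C(1 - cos θ)

Dividing both sides by λ_C:
Δλ/λ_C = 1 - cos θ

For θ = 168°:
Δλ/λ_C = 1 - cos(168°)
Δλ/λ_C = 1 - -0.9781
Δλ/λ_C = 1.9781

This means the shift is 1.9781 × λ_C = 4.7996 pm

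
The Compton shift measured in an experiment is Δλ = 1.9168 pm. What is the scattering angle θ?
77.88°

From the Compton formula Δλ = λ_C(1 - cos θ), we can solve for θ:

cos θ = 1 - Δλ/λ_C

Given:
- Δλ = 1.9168 pm
- λ_C = h/(m_e·c) ≈ 2.42631024 pm

cos θ = 1 - 1.9168/2.42631024
cos θ = 1 - 0.790006
cos θ = 0.209994

θ = arccos(0.209994)
θ = 77.88°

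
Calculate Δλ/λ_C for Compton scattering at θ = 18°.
0.0489 λ_C

The Compton shift formula is:
Δλ = λ_C(1 - cos θ)

Dividing both sides by λ_C:
Δλ/λ_C = 1 - cos θ

For θ = 18°:
Δλ/λ_C = 1 - cos(18°)
Δλ/λ_C = 1 - 0.9511
Δλ/λ_C = 0.0489

This means the shift is 0.0489 × λ_C = 0.1188 pm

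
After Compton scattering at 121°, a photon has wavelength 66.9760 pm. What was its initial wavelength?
63.3000 pm

From λ' = λ + Δλ, we have λ = λ' - Δλ

First calculate the Compton shift:
Δλ = λ_C(1 - cos θ)
Δλ = 2.4263 × (1 - cos(121°))
Δλ = 2.4263 × 1.5150
Δλ = 3.6760 pm

Initial wavelength:
λ = λ' - Δλ
λ = 66.9760 - 3.6760
λ = 63.3000 pm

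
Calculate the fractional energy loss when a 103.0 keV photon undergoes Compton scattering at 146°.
0.2694 (or 26.94%)

Calculate initial and final photon energies:

Initial: E₀ = 103.0 keV → λ₀ = 12.0373 pm
Compton shift: Δλ = 4.4378 pm
Final wavelength: λ' = 16.4751 pm
Final energy: E' = 75.2554 keV

Fractional energy loss:
(E₀ - E')/E₀ = (103.0000 - 75.2554)/103.0000
= 27.7446/103.0000
= 0.2694
= 26.94%

(Intermediate values are shown rounded; full precision is carried through to the final answer.)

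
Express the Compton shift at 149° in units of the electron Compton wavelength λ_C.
1.8572 λ_C

The Compton shift formula is:
Δλ = λ_C(1 - cos θ)

Dividing both sides by λ_C:
Δλ/λ_C = 1 - cos θ

For θ = 149°:
Δλ/λ_C = 1 - cos(149°)
Δλ/λ_C = 1 - -0.8572
Δλ/λ_C = 1.8572

This means the shift is 1.8572 × λ_C = 4.5061 pm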